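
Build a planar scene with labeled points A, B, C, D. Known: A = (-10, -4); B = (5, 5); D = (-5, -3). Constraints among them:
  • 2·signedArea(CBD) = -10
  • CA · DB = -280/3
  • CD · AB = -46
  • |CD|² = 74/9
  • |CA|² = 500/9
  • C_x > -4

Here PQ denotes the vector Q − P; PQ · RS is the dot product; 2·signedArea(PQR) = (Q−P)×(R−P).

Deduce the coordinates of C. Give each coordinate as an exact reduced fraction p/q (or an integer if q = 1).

1. C_x = -10/3  [CD · AB = -46 ∩ CA · DB = -280/3]
2. C_y = -2/3  [CD · AB = -46 ∩ CA · DB = -280/3]
   → C = (-10/3, -2/3)

C = (-10/3, -2/3)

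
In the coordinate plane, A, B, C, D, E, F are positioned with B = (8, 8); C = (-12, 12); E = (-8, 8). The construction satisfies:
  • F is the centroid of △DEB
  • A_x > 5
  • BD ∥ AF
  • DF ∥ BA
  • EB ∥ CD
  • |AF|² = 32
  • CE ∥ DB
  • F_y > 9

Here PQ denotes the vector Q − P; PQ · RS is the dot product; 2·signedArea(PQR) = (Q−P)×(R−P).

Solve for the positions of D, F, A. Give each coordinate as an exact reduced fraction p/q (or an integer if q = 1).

A = (16/3, 16/3)
D = (4, 12)
F = (4/3, 28/3)

1. D_x = 4  [CE ∥ DB ∩ EB ∥ CD]
2. D_y = 12  [CE ∥ DB ∩ EB ∥ CD]
   → D = (4, 12)
3. F_x = 4/3  [F is the centroid of △DEB]
4. F_y = 28/3  [F is the centroid of △DEB]
   → F = (4/3, 28/3)
5. A_x = 16/3  [BD ∥ AF ∩ DF ∥ BA]
6. A_y = 16/3  [BD ∥ AF ∩ DF ∥ BA]
   → A = (16/3, 16/3)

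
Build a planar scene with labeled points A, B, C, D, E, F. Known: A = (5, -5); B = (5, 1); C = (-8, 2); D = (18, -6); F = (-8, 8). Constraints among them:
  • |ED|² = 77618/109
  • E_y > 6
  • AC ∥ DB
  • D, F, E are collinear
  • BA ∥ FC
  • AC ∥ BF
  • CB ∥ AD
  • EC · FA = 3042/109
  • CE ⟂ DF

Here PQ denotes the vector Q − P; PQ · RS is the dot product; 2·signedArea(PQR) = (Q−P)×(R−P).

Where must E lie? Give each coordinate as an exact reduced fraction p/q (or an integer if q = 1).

E = (-599/109, 725/109)

1. E_x = -599/109  [D, F, E are collinear ∩ CE ⟂ DF]
2. E_y = 725/109  [D, F, E are collinear ∩ CE ⟂ DF]
   → E = (-599/109, 725/109)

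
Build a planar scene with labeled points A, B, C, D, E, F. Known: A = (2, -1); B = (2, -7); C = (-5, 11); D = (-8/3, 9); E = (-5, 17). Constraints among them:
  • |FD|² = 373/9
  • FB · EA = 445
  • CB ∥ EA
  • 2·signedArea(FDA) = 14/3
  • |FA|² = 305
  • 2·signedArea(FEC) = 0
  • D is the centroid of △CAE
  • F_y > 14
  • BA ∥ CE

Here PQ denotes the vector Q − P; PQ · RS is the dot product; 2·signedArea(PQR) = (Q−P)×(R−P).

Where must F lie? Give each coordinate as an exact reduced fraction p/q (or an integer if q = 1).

F = (-5, 15)

1. F_x = -5  [2·signedArea(FEC) = 0 ∩ FB · EA = 445]
2. F_y = 15  [2·signedArea(FEC) = 0 ∩ FB · EA = 445]
   → F = (-5, 15)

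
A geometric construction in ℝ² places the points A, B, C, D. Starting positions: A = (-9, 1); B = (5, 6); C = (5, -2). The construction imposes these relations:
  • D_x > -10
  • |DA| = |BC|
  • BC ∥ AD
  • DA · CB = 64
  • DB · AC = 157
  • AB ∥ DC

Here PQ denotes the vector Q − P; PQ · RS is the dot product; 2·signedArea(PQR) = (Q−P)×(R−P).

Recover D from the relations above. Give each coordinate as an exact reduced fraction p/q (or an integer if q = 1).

D = (-9, -7)

1. D_x = -9  [AB ∥ DC ∩ BC ∥ AD]
2. D_y = -7  [AB ∥ DC ∩ BC ∥ AD]
   → D = (-9, -7)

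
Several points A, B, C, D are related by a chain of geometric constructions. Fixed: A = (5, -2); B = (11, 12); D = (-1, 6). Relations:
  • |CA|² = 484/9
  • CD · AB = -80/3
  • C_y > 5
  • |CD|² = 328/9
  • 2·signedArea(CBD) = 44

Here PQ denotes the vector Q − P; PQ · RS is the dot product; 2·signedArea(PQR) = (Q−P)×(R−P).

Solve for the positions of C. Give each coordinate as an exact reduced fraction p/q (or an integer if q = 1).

C = (5, 16/3)

1. C_x = 5  [2·signedArea(CBD) = 44 ∩ CD · AB = -80/3]
2. C_y = 16/3  [2·signedArea(CBD) = 44 ∩ CD · AB = -80/3]
   → C = (5, 16/3)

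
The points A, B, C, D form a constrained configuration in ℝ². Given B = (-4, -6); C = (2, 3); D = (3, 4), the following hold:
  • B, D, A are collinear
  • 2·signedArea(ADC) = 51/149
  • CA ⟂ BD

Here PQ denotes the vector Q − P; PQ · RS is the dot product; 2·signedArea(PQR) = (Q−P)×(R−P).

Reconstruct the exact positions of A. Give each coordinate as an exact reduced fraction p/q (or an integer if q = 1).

A = (328/149, 426/149)

1. A_x = 328/149  [B, D, A are collinear ∩ CA ⟂ BD]
2. A_y = 426/149  [B, D, A are collinear ∩ CA ⟂ BD]
   → A = (328/149, 426/149)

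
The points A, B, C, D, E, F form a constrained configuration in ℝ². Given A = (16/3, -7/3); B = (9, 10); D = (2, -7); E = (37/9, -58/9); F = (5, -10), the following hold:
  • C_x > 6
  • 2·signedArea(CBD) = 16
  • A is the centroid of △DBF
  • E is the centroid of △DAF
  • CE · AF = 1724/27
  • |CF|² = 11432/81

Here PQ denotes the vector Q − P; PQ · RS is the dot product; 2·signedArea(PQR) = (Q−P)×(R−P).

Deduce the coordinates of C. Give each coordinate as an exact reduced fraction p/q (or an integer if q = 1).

C = (59/9, 16/9)

1. C_x = 59/9  [2·signedArea(CBD) = 16 ∩ CE · AF = 1724/27]
2. C_y = 16/9  [2·signedArea(CBD) = 16 ∩ CE · AF = 1724/27]
   → C = (59/9, 16/9)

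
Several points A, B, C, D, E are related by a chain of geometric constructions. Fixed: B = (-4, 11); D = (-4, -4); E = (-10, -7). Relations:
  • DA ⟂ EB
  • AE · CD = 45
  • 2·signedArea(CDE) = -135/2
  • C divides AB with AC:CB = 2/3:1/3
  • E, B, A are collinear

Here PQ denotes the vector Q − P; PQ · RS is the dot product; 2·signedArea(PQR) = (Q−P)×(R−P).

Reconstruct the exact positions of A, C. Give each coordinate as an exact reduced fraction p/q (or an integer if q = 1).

1. A_x = -17/2  [E, B, A are collinear ∩ DA ⟂ EB]
2. A_y = -5/2  [E, B, A are collinear ∩ DA ⟂ EB]
   → A = (-17/2, -5/2)
3. C_x = -11/2  [C divides AB with AC:CB = 2/3:1/3]
4. C_y = 13/2  [C divides AB with AC:CB = 2/3:1/3]
   → C = (-11/2, 13/2)

A = (-17/2, -5/2)
C = (-11/2, 13/2)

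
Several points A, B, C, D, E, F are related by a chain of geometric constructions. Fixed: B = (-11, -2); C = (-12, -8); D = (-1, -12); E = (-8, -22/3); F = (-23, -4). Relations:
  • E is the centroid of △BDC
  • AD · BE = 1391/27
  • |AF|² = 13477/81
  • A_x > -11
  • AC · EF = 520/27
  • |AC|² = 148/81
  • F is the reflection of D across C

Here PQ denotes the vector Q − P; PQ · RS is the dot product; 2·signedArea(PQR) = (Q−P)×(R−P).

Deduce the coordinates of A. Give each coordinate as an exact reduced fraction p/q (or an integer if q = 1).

1. A_x = -32/3  [AD · BE = 1391/27 ∩ AC · EF = 520/27]
2. A_y = -70/9  [AD · BE = 1391/27 ∩ AC · EF = 520/27]
   → A = (-32/3, -70/9)

A = (-32/3, -70/9)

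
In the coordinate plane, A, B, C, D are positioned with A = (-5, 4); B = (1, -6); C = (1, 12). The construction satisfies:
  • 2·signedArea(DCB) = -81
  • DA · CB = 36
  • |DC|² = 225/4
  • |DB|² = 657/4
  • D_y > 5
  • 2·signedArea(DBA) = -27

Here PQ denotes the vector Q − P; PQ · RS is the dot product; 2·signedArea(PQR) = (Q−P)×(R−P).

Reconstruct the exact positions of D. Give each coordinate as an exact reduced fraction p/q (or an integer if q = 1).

D = (-7/2, 6)

1. D_x = -7/2  [2·signedArea(DBA) = -27 ∩ 2·signedArea(DCB) = -81]
2. D_y = 6  [2·signedArea(DBA) = -27 ∩ 2·signedArea(DCB) = -81]
   → D = (-7/2, 6)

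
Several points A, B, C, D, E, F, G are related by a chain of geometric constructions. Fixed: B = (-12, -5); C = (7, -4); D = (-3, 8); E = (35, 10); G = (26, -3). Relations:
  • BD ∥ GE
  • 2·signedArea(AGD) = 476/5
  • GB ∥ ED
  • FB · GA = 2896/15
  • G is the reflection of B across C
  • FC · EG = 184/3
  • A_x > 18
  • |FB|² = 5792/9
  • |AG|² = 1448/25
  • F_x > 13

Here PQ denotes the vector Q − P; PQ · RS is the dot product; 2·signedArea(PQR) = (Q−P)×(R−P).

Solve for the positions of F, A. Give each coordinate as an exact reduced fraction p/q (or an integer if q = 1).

1. F_x = 40/3  [line 9·x + 13·y + -217/3 = 0 ∩ |FB|² = 5792/9]
2. F_y = -11/3  [line 9·x + 13·y + -217/3 = 0 ∩ |FB|² = 5792/9]
   → F = (40/3, -11/3)
3. A_x = 92/5  [FB · GA = 2896/15 ∩ 2·signedArea(AGD) = 476/5]
4. A_y = -17/5  [FB · GA = 2896/15 ∩ 2·signedArea(AGD) = 476/5]
   → A = (92/5, -17/5)

A = (92/5, -17/5)
F = (40/3, -11/3)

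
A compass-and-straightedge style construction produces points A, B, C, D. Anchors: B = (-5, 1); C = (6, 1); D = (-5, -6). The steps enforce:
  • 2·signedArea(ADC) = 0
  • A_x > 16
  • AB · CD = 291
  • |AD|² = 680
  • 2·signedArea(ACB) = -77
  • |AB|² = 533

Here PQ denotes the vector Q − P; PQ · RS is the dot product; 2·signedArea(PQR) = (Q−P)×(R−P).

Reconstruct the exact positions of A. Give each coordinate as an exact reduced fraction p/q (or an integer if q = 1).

A = (17, 8)

1. A_x = 17  [2·signedArea(ADC) = 0 ∩ AB · CD = 291]
2. A_y = 8  [2·signedArea(ADC) = 0 ∩ AB · CD = 291]
   → A = (17, 8)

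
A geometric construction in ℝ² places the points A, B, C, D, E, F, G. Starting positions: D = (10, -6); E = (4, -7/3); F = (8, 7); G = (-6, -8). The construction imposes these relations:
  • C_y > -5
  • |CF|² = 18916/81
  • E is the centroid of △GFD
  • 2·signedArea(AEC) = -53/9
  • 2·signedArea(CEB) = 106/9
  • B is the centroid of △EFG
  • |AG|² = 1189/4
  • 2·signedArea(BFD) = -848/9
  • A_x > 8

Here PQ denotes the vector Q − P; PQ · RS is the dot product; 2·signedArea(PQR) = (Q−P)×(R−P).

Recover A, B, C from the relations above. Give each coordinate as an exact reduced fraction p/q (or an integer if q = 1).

A = (9, 1/2)
B = (2, -10/9)
C = (-2, -41/9)

1. B_x = 2  [B is the centroid of △EFG]
2. B_y = -10/9  [B is the centroid of △EFG]
   → B = (2, -10/9)
3. C_x = -2  [line -11/9·x + -2·y + -104/9 = 0 ∩ |CF|² = 18916/81]
4. C_y = -41/9  [line -11/9·x + -2·y + -104/9 = 0 ∩ |CF|² = 18916/81]
   → C = (-2, -41/9)
5. A_x = 9  [line 20/9·x + -6·y + -17 = 0 ∩ |AG|² = 1189/4]
6. A_y = 1/2  [line 20/9·x + -6·y + -17 = 0 ∩ |AG|² = 1189/4]
   → A = (9, 1/2)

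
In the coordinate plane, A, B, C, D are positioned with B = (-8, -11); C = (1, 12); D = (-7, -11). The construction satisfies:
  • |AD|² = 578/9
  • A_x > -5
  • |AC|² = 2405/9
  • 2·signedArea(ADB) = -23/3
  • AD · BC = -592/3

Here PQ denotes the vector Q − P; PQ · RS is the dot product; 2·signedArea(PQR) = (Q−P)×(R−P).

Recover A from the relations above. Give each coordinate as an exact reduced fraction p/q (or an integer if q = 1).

1. A_x = -14/3  [2·signedArea(ADB) = -23/3 ∩ AD · BC = -592/3]
2. A_y = -10/3  [2·signedArea(ADB) = -23/3 ∩ AD · BC = -592/3]
   → A = (-14/3, -10/3)

A = (-14/3, -10/3)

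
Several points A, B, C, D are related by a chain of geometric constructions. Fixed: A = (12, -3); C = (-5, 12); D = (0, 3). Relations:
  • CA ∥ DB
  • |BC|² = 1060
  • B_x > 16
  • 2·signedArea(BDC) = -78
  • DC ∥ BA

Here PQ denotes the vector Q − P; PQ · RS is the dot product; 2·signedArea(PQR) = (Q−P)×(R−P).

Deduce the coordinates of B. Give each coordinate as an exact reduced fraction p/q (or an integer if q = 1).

1. B_x = 17  [DC ∥ BA ∩ CA ∥ DB]
2. B_y = -12  [DC ∥ BA ∩ CA ∥ DB]
   → B = (17, -12)

B = (17, -12)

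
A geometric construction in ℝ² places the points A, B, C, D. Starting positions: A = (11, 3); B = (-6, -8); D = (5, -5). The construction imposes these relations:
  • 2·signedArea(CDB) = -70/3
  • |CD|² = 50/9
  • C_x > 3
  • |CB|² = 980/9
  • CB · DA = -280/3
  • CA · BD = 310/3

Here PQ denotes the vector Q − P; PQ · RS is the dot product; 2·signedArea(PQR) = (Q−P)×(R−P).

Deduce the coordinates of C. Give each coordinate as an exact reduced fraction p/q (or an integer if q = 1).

1. C_x = 10/3  [CA · BD = 310/3 ∩ CB · DA = -280/3]
2. C_y = -10/3  [CA · BD = 310/3 ∩ CB · DA = -280/3]
   → C = (10/3, -10/3)

C = (10/3, -10/3)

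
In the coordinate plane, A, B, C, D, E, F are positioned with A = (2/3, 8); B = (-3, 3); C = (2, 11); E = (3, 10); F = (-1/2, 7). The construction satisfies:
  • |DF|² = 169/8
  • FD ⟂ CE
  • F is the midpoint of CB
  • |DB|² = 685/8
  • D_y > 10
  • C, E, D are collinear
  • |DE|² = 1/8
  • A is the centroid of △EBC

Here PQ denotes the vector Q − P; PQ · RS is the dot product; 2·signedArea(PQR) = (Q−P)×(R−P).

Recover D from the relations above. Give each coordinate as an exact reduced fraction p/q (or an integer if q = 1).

D = (11/4, 41/4)

1. D_x = 11/4  [C, E, D are collinear ∩ FD ⟂ CE]
2. D_y = 41/4  [C, E, D are collinear ∩ FD ⟂ CE]
   → D = (11/4, 41/4)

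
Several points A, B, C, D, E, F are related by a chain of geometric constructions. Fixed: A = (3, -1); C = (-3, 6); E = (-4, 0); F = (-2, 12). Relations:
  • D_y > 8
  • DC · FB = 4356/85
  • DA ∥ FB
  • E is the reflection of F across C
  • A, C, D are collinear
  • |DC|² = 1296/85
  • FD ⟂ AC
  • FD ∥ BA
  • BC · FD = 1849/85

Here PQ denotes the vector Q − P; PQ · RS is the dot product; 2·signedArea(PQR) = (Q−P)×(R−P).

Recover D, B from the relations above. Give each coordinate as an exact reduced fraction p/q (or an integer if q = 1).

B = (556/85, 173/85)
D = (-471/85, 762/85)

1. D_x = -471/85  [A, C, D are collinear ∩ FD ⟂ AC]
2. D_y = 762/85  [A, C, D are collinear ∩ FD ⟂ AC]
   → D = (-471/85, 762/85)
3. B_x = 556/85  [FD ∥ BA ∩ DA ∥ FB]
4. B_y = 173/85  [FD ∥ BA ∩ DA ∥ FB]
   → B = (556/85, 173/85)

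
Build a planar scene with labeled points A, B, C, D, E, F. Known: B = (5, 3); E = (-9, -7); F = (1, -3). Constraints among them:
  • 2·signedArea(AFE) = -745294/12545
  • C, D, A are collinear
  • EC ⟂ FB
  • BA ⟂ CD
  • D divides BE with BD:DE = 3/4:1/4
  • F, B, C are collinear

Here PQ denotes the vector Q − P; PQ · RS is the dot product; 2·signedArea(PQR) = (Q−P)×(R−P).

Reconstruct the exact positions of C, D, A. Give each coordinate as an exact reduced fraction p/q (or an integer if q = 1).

A = (-83696/12545, -1602/12545)
C = (-51/13, -135/13)
D = (-11/2, -9/2)

1. C_x = -51/13  [F, B, C are collinear ∩ EC ⟂ FB]
2. C_y = -135/13  [F, B, C are collinear ∩ EC ⟂ FB]
   → C = (-51/13, -135/13)
3. D_x = -11/2  [D divides BE with BD:DE = 3/4:1/4]
4. D_y = -9/2  [D divides BE with BD:DE = 3/4:1/4]
   → D = (-11/2, -9/2)
5. A_x = -83696/12545  [C, D, A are collinear ∩ BA ⟂ CD]
6. A_y = -1602/12545  [C, D, A are collinear ∩ BA ⟂ CD]
   → A = (-83696/12545, -1602/12545)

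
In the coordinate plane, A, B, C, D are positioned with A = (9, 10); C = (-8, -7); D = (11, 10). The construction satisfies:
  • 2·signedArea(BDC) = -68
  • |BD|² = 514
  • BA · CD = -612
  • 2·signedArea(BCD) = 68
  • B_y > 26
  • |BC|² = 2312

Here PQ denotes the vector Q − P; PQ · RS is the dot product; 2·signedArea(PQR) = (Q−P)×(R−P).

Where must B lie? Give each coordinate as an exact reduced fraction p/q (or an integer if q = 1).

B = (26, 27)

1. B_x = 26  [2·signedArea(BDC) = -68 ∩ BA · CD = -612]
2. B_y = 27  [2·signedArea(BDC) = -68 ∩ BA · CD = -612]
   → B = (26, 27)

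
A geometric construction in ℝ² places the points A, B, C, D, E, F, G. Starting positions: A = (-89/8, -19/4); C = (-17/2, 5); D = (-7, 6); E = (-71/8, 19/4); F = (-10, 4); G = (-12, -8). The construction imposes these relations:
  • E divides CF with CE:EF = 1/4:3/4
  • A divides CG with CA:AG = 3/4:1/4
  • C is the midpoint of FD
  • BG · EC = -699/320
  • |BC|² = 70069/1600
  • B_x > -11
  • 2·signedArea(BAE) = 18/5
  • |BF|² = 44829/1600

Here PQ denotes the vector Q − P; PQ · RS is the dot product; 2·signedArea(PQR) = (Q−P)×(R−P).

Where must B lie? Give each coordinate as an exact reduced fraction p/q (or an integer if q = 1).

B = (-427/40, -5/4)

1. B_x = -427/40  [BG · EC = -699/320 ∩ 2·signedArea(BAE) = 18/5]
2. B_y = -5/4  [BG · EC = -699/320 ∩ 2·signedArea(BAE) = 18/5]
   → B = (-427/40, -5/4)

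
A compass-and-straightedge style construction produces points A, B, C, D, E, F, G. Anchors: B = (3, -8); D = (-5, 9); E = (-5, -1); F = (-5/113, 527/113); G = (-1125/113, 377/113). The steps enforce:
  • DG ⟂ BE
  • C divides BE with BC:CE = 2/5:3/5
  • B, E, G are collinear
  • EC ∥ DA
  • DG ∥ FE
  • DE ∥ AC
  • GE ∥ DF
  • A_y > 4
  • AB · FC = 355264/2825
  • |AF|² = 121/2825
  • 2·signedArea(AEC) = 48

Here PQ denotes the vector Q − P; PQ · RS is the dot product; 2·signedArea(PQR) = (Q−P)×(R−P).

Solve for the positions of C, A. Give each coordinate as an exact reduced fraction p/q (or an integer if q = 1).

1. C_x = -1/5  [C divides BE with BC:CE = 2/5:3/5]
2. C_y = -26/5  [C divides BE with BC:CE = 2/5:3/5]
   → C = (-1/5, -26/5)
3. A_x = -1/5  [DE ∥ AC ∩ EC ∥ DA]
4. A_y = 24/5  [DE ∥ AC ∩ EC ∥ DA]
   → A = (-1/5, 24/5)

A = (-1/5, 24/5)
C = (-1/5, -26/5)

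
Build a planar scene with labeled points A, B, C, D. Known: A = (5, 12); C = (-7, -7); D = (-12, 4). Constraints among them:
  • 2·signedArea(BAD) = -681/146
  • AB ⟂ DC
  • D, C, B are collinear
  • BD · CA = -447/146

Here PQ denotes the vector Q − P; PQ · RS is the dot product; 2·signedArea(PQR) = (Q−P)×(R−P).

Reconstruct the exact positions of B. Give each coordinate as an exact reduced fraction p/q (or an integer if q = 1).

B = (-1767/146, 617/146)

1. B_x = -1767/146  [D, C, B are collinear ∩ AB ⟂ DC]
2. B_y = 617/146  [D, C, B are collinear ∩ AB ⟂ DC]
   → B = (-1767/146, 617/146)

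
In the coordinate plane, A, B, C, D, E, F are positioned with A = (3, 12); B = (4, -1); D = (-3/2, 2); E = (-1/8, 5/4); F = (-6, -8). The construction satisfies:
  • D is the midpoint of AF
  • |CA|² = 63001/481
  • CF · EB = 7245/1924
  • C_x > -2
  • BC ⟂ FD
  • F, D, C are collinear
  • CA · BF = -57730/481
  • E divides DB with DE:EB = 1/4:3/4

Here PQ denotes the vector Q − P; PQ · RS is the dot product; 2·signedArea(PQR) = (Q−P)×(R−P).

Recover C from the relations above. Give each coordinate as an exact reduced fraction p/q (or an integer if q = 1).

C = (-816/481, 752/481)

1. C_x = -816/481  [F, D, C are collinear ∩ BC ⟂ FD]
2. C_y = 752/481  [F, D, C are collinear ∩ BC ⟂ FD]
   → C = (-816/481, 752/481)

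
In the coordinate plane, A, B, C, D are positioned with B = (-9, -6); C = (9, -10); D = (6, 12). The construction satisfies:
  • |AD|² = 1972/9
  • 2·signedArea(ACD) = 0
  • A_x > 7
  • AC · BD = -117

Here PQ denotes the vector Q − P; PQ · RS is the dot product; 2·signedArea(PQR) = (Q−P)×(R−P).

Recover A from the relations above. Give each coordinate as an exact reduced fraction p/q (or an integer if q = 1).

A = (8, -8/3)

1. A_x = 8  [2·signedArea(ACD) = 0 ∩ AC · BD = -117]
2. A_y = -8/3  [2·signedArea(ACD) = 0 ∩ AC · BD = -117]
   → A = (8, -8/3)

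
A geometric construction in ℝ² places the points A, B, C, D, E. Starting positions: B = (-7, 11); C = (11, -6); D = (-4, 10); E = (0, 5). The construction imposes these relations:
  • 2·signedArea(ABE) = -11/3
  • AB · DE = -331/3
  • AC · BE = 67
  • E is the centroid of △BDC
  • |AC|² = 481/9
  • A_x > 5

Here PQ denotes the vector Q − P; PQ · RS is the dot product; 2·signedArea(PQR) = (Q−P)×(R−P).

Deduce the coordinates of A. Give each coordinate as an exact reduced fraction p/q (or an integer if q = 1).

A = (6, -2/3)

1. A_x = 6  [AC · BE = 67 ∩ 2·signedArea(ABE) = -11/3]
2. A_y = -2/3  [AC · BE = 67 ∩ 2·signedArea(ABE) = -11/3]
   → A = (6, -2/3)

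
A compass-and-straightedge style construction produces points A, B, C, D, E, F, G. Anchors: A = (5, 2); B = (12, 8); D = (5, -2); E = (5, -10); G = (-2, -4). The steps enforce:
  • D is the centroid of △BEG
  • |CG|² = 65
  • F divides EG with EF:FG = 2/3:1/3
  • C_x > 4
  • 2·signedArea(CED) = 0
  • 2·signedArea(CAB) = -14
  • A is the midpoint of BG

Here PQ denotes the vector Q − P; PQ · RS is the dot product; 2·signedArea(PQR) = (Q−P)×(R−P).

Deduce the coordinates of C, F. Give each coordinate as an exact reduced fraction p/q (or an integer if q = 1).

C = (5, 0)
F = (1/3, -6)

1. C_x = 5  [2·signedArea(CED) = 0 ∩ 2·signedArea(CAB) = -14]
2. C_y = 0  [2·signedArea(CED) = 0 ∩ 2·signedArea(CAB) = -14]
   → C = (5, 0)
3. F_x = 1/3  [F divides EG with EF:FG = 2/3:1/3]
4. F_y = -6  [F divides EG with EF:FG = 2/3:1/3]
   → F = (1/3, -6)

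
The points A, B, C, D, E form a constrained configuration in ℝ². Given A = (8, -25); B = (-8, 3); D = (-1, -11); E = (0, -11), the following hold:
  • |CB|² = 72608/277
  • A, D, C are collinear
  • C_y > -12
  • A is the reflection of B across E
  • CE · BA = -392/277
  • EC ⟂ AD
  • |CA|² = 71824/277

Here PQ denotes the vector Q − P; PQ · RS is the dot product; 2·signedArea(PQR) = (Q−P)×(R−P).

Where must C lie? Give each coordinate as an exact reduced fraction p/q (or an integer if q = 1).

1. C_x = -196/277  [A, D, C are collinear ∩ EC ⟂ AD]
2. C_y = -3173/277  [A, D, C are collinear ∩ EC ⟂ AD]
   → C = (-196/277, -3173/277)

C = (-196/277, -3173/277)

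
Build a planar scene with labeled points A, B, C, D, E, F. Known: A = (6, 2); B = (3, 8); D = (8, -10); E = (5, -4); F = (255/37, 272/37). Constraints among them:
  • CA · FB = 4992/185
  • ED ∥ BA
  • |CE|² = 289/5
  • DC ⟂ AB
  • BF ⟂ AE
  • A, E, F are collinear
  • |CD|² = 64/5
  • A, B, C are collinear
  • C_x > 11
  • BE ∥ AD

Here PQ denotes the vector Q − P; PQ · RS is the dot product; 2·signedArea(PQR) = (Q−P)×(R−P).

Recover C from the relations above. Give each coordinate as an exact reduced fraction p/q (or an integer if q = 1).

1. C_x = 56/5  [A, B, C are collinear ∩ DC ⟂ AB]
2. C_y = -42/5  [A, B, C are collinear ∩ DC ⟂ AB]
   → C = (56/5, -42/5)

C = (56/5, -42/5)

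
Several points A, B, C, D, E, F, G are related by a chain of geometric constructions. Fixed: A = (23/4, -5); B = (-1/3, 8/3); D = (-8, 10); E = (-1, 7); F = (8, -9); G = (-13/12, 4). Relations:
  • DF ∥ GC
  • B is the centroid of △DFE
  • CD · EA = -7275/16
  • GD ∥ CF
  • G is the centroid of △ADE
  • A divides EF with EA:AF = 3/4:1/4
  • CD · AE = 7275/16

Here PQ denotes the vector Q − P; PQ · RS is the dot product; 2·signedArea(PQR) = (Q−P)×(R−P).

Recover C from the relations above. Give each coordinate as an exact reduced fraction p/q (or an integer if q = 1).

1. C_x = 179/12  [GD ∥ CF ∩ DF ∥ GC]
2. C_y = -15  [GD ∥ CF ∩ DF ∥ GC]
   → C = (179/12, -15)

C = (179/12, -15)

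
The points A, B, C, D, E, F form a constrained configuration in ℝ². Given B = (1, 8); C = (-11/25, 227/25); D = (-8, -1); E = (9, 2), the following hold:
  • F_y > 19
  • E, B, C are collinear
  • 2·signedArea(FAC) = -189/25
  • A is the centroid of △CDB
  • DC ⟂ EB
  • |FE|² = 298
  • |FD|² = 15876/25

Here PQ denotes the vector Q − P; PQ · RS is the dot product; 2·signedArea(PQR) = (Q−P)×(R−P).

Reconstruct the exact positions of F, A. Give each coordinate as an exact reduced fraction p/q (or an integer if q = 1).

A = (-62/25, 134/25)
F = (178/25, 479/25)

1. A_x = -62/25  [A is the centroid of △CDB]
2. A_y = 134/25  [A is the centroid of △CDB]
   → A = (-62/25, 134/25)
3. F_x = 178/25  [line -93/25·x + 51/25·y + -63/5 = 0 ∩ |FD|² = 15876/25]
4. F_y = 479/25  [line -93/25·x + 51/25·y + -63/5 = 0 ∩ |FD|² = 15876/25]
   → F = (178/25, 479/25)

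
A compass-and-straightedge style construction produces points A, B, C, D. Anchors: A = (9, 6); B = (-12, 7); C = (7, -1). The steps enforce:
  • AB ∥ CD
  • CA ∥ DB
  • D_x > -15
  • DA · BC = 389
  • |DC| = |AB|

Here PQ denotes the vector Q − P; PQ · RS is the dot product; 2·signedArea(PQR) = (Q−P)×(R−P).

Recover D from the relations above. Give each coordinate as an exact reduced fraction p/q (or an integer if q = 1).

1. D_x = -14  [CA ∥ DB ∩ AB ∥ CD]
2. D_y = 0  [CA ∥ DB ∩ AB ∥ CD]
   → D = (-14, 0)

D = (-14, 0)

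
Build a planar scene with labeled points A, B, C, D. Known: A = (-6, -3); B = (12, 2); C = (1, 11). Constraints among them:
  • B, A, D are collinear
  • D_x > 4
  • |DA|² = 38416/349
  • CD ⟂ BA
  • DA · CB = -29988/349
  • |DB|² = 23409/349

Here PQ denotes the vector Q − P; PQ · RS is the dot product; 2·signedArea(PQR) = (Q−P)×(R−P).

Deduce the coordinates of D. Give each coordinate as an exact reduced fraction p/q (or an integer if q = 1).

1. D_x = 1434/349  [B, A, D are collinear ∩ CD ⟂ BA]
2. D_y = -67/349  [B, A, D are collinear ∩ CD ⟂ BA]
   → D = (1434/349, -67/349)

D = (1434/349, -67/349)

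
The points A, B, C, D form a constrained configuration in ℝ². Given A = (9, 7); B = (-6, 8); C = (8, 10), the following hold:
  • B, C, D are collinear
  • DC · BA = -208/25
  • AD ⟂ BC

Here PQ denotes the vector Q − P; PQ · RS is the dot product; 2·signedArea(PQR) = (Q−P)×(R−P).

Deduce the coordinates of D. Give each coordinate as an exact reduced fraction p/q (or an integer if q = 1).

D = (214/25, 252/25)

1. D_x = 214/25  [B, C, D are collinear ∩ AD ⟂ BC]
2. D_y = 252/25  [B, C, D are collinear ∩ AD ⟂ BC]
   → D = (214/25, 252/25)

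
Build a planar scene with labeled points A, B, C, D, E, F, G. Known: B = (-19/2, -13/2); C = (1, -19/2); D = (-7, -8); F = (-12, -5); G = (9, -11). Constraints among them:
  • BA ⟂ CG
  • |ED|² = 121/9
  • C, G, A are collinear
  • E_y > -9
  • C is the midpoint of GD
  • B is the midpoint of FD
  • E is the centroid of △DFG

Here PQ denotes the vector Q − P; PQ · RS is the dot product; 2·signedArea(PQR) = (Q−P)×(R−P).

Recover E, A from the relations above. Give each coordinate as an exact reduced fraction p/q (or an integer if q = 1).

1. E_x = -10/3  [E is the centroid of △DFG]
2. E_y = -8  [E is the centroid of △DFG]
   → E = (-10/3, -8)
3. A_x = -2567/265  [C, G, A are collinear ∩ BA ⟂ CG]
4. A_y = -3973/530  [C, G, A are collinear ∩ BA ⟂ CG]
   → A = (-2567/265, -3973/530)

A = (-2567/265, -3973/530)
E = (-10/3, -8)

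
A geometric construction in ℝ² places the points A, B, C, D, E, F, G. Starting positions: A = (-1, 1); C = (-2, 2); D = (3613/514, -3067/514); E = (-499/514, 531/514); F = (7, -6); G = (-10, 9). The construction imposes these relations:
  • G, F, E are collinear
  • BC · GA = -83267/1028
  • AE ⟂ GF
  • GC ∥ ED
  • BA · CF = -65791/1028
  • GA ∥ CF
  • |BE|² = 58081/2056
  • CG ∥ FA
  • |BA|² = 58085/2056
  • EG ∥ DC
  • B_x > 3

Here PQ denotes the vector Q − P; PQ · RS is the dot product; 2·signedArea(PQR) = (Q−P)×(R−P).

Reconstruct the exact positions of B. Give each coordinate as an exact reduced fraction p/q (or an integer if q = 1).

1. B_x = 3099/1028  [line -9·x + 8·y + 48315/1028 = 0 ∩ |BA|² = 58085/2056]
2. B_y = -2553/1028  [line -9·x + 8·y + 48315/1028 = 0 ∩ |BA|² = 58085/2056]
   → B = (3099/1028, -2553/1028)

B = (3099/1028, -2553/1028)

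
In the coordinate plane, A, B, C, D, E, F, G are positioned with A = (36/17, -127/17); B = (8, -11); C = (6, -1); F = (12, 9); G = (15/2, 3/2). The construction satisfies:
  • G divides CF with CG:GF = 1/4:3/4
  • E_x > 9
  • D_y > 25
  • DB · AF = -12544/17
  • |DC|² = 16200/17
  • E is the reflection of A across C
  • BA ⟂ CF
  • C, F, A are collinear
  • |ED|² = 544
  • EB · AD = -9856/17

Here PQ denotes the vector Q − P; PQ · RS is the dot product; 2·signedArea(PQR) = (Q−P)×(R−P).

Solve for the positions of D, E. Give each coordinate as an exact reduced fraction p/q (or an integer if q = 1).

D = (372/17, 433/17)
E = (168/17, 93/17)

1. D_x = 372/17  [line -168/17·x + -280/17·y + 10808/17 = 0 ∩ |DC|² = 16200/17]
2. D_y = 433/17  [line -168/17·x + -280/17·y + 10808/17 = 0 ∩ |DC|² = 16200/17]
   → D = (372/17, 433/17)
3. E_x = 168/17  [E is the reflection of A across C]
4. E_y = 93/17  [E is the reflection of A across C]
   → E = (168/17, 93/17)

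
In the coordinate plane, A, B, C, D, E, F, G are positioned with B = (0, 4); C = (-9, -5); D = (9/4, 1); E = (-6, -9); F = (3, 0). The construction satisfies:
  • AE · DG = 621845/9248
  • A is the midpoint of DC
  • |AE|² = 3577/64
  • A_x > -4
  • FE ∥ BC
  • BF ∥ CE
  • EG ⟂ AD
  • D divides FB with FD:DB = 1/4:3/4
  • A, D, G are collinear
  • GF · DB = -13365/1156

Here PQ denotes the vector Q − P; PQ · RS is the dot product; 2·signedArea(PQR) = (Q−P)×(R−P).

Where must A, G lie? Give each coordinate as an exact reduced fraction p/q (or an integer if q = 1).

A = (-27/8, -2)
G = (-2406/289, -1341/289)

1. A_x = -27/8  [A is the midpoint of DC]
2. A_y = -2  [A is the midpoint of DC]
   → A = (-27/8, -2)
3. G_x = -2406/289  [A, D, G are collinear ∩ EG ⟂ AD]
4. G_y = -1341/289  [A, D, G are collinear ∩ EG ⟂ AD]
   → G = (-2406/289, -1341/289)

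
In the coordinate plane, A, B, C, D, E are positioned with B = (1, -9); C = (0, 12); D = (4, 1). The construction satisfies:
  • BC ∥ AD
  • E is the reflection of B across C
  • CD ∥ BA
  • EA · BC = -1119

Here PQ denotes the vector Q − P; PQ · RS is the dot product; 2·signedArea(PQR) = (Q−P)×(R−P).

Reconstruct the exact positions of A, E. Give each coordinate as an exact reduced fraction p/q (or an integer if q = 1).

A = (5, -20)
E = (-1, 33)

1. A_x = 5  [BC ∥ AD ∩ CD ∥ BA]
2. A_y = -20  [BC ∥ AD ∩ CD ∥ BA]
   → A = (5, -20)
3. E_x = -1  [E is the reflection of B across C]
4. E_y = 33  [E is the reflection of B across C]
   → E = (-1, 33)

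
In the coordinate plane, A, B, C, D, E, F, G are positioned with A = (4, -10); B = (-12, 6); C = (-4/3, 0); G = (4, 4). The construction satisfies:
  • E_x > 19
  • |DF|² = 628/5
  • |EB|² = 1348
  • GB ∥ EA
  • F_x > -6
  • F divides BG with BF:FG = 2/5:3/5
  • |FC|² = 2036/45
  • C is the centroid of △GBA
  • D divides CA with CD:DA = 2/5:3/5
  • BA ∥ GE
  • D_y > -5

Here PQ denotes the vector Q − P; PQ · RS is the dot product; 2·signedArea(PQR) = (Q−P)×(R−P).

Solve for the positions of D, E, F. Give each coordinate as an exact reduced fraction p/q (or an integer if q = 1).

D = (4/5, -4)
E = (20, -12)
F = (-28/5, 26/5)

1. D_x = 4/5  [D divides CA with CD:DA = 2/5:3/5]
2. D_y = -4  [D divides CA with CD:DA = 2/5:3/5]
   → D = (4/5, -4)
3. E_x = 20  [GB ∥ EA ∩ BA ∥ GE]
4. E_y = -12  [GB ∥ EA ∩ BA ∥ GE]
   → E = (20, -12)
5. F_x = -28/5  [F divides BG with BF:FG = 2/5:3/5]
6. F_y = 26/5  [F divides BG with BF:FG = 2/5:3/5]
   → F = (-28/5, 26/5)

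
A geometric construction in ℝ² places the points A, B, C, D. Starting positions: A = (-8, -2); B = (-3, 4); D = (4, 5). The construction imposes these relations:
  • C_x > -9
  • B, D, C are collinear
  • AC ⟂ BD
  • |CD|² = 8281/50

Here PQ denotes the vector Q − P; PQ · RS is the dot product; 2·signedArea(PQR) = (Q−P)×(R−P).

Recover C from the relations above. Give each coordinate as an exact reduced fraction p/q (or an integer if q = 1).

C = (-437/50, 159/50)

1. C_x = -437/50  [B, D, C are collinear ∩ AC ⟂ BD]
2. C_y = 159/50  [B, D, C are collinear ∩ AC ⟂ BD]
   → C = (-437/50, 159/50)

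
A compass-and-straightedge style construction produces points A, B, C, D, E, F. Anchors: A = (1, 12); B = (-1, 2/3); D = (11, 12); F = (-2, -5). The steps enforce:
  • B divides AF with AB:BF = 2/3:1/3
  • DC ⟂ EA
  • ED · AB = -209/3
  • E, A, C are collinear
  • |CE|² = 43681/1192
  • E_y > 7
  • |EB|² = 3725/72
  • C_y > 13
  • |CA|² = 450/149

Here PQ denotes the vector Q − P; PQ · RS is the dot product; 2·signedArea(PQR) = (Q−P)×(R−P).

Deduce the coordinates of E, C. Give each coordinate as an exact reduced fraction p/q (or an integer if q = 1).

1. E_x = 1/4  [line 2·x + 34/3·y + -265/3 = 0 ∩ |EB|² = 3725/72]
2. E_y = 31/4  [line 2·x + 34/3·y + -265/3 = 0 ∩ |EB|² = 3725/72]
   → E = (1/4, 31/4)
3. C_x = 194/149  [E, A, C are collinear ∩ DC ⟂ EA]
4. C_y = 2043/149  [E, A, C are collinear ∩ DC ⟂ EA]
   → C = (194/149, 2043/149)

C = (194/149, 2043/149)
E = (1/4, 31/4)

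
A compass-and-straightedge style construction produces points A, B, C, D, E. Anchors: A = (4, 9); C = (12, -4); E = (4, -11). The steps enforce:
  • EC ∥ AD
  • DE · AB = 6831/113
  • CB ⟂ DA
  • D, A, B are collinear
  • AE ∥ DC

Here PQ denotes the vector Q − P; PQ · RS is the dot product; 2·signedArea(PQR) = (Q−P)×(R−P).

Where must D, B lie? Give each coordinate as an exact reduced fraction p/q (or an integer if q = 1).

1. D_x = 12  [AE ∥ DC ∩ EC ∥ AD]
2. D_y = 16  [AE ∥ DC ∩ EC ∥ AD]
   → D = (12, 16)
3. B_x = 236/113  [D, A, B are collinear ∩ CB ⟂ DA]
4. B_y = 828/113  [D, A, B are collinear ∩ CB ⟂ DA]
   → B = (236/113, 828/113)

B = (236/113, 828/113)
D = (12, 16)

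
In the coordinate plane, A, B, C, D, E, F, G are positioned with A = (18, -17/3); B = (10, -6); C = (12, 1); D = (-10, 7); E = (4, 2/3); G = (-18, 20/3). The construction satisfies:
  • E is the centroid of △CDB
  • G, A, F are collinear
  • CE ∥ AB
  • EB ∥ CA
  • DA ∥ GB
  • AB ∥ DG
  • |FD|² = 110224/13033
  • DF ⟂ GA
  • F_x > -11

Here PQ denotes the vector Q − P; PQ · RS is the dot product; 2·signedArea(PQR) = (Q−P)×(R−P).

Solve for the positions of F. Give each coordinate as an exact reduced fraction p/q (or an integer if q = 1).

F = (-142614/13033, 55375/13033)

1. F_x = -142614/13033  [G, A, F are collinear ∩ DF ⟂ GA]
2. F_y = 55375/13033  [G, A, F are collinear ∩ DF ⟂ GA]
   → F = (-142614/13033, 55375/13033)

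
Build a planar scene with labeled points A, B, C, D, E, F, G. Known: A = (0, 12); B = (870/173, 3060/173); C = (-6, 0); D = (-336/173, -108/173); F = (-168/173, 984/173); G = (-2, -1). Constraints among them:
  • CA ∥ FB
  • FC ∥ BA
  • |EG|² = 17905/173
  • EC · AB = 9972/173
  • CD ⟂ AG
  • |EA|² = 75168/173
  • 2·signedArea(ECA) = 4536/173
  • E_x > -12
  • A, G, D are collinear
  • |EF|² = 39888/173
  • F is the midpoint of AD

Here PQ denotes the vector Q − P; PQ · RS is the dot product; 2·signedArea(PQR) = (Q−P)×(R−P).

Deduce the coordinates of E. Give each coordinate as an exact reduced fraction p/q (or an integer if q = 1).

E = (-1908/173, -984/173)

1. E_x = -1908/173  [2·signedArea(ECA) = 4536/173 ∩ EC · AB = 9972/173]
2. E_y = -984/173  [2·signedArea(ECA) = 4536/173 ∩ EC · AB = 9972/173]
   → E = (-1908/173, -984/173)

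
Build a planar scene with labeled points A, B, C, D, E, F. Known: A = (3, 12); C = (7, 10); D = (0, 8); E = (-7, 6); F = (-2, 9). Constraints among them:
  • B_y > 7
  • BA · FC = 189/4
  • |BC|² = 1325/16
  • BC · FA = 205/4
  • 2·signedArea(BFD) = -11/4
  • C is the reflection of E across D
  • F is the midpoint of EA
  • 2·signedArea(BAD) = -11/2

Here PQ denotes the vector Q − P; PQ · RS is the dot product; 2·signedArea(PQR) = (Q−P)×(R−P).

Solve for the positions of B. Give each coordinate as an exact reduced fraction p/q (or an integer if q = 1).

1. B_x = -7/4  [2·signedArea(BFD) = -11/4 ∩ 2·signedArea(BAD) = -11/2]
2. B_y = 15/2  [2·signedArea(BFD) = -11/4 ∩ 2·signedArea(BAD) = -11/2]
   → B = (-7/4, 15/2)

B = (-7/4, 15/2)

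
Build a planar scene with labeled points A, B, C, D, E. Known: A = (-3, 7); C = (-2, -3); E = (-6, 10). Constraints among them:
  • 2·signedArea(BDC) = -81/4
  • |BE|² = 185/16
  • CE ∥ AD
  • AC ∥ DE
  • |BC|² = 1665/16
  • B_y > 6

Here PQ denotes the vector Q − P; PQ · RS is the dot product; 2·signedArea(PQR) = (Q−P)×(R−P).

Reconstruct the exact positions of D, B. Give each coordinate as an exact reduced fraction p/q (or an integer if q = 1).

1. D_x = -7  [AC ∥ DE ∩ CE ∥ AD]
2. D_y = 20  [AC ∥ DE ∩ CE ∥ AD]
   → D = (-7, 20)
3. B_x = -5  [line 23·x + 5·y + 325/4 = 0 ∩ |BC|² = 1665/16]
4. B_y = 27/4  [line 23·x + 5·y + 325/4 = 0 ∩ |BC|² = 1665/16]
   → B = (-5, 27/4)

B = (-5, 27/4)
D = (-7, 20)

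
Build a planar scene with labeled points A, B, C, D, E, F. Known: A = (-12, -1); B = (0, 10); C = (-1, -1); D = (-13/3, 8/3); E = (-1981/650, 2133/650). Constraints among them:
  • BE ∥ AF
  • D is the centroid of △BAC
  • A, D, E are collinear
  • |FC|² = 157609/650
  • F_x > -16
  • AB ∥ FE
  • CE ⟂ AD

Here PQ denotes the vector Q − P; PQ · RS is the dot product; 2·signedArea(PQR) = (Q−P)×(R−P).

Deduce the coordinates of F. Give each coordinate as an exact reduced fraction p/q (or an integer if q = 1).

F = (-9781/650, -5017/650)

1. F_x = -9781/650  [AB ∥ FE ∩ BE ∥ AF]
2. F_y = -5017/650  [AB ∥ FE ∩ BE ∥ AF]
   → F = (-9781/650, -5017/650)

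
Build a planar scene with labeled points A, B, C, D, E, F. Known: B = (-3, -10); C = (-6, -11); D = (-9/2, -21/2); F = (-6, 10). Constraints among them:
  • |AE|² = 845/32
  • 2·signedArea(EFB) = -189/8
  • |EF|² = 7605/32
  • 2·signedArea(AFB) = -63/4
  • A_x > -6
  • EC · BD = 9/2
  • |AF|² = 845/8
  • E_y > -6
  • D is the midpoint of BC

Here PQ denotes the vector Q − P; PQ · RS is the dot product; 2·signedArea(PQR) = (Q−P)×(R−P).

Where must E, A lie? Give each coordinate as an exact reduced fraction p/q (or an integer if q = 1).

1. E_x = -39/8  [2·signedArea(EFB) = -189/8 ∩ EC · BD = 9/2]
2. E_y = -43/8  [2·signedArea(EFB) = -189/8 ∩ EC · BD = 9/2]
   → E = (-39/8, -43/8)
3. A_x = -21/4  [line 20·x + 3·y + 423/4 = 0 ∩ |AF|² = 845/8]
4. A_y = -1/4  [line 20·x + 3·y + 423/4 = 0 ∩ |AF|² = 845/8]
   → A = (-21/4, -1/4)

A = (-21/4, -1/4)
E = (-39/8, -43/8)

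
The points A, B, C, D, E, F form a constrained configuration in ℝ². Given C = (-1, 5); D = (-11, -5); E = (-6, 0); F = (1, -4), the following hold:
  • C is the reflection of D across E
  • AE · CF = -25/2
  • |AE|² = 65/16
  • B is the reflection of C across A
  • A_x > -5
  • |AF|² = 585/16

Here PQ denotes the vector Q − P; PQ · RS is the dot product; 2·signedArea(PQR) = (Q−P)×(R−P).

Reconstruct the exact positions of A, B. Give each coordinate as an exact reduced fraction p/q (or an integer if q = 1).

A = (-17/4, -1)
B = (-15/2, -7)

1. A_x = -17/4  [line -2·x + 9·y + 1/2 = 0 ∩ |AE|² = 65/16]
2. A_y = -1  [line -2·x + 9·y + 1/2 = 0 ∩ |AE|² = 65/16]
   → A = (-17/4, -1)
3. B_x = -15/2  [B is the reflection of C across A]
4. B_y = -7  [B is the reflection of C across A]
   → B = (-15/2, -7)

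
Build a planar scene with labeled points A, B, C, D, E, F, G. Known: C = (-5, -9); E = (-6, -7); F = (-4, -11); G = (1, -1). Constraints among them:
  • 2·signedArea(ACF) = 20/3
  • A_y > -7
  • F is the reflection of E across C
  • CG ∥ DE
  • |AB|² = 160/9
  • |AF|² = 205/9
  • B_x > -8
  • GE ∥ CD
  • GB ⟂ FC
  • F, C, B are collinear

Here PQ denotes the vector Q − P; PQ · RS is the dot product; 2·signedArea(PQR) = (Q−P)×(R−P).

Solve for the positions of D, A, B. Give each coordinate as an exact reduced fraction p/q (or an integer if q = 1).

1. D_x = -12  [CG ∥ DE ∩ GE ∥ CD]
2. D_y = -15  [CG ∥ DE ∩ GE ∥ CD]
   → D = (-12, -15)
3. A_x = -3  [line 2·x + 1·y + 37/3 = 0 ∩ |AF|² = 205/9]
4. A_y = -19/3  [line 2·x + 1·y + 37/3 = 0 ∩ |AF|² = 205/9]
   → A = (-3, -19/3)
5. B_x = -7  [F, C, B are collinear ∩ GB ⟂ FC]
6. B_y = -5  [F, C, B are collinear ∩ GB ⟂ FC]
   → B = (-7, -5)

A = (-3, -19/3)
B = (-7, -5)
D = (-12, -15)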